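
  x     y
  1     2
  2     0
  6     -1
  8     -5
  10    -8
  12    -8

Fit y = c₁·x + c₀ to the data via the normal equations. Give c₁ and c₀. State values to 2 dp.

c₁ = -0.94, c₀ = 2.79

Compute the Gram sums: Σx·x = 349, Σx = 39, Σ1 = 6.
And Σx·y = -220, Σy = -20.
AᵀA·[c₁, c₀]ᵀ = Aᵀy becomes [[349, 39]; [39, 6]]·[c₁, c₀]ᵀ = [-220, -20]ᵀ.
Eliminating c₀: 6·(row 1) − 39·(row 2) gives 573·c₁ = 6·(-220) − 39·(-20) = -540, so c₁ = -180/191.
Then c₀ = ((-20) − 39·(-180/191))/6 = 1600/573.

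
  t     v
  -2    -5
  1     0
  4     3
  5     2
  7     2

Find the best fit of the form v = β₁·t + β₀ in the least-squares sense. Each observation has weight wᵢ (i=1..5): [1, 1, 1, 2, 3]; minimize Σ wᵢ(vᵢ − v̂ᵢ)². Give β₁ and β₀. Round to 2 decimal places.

β₁ = 0.68, β₀ = -1.89

AᵀWA·[β₁, β₀]ᵀ = AᵀWv reads: 218·β₁ + 34·β₀ = 84;  34·β₁ + 8·β₀ = 8.
(Σwᵢ·t·t = 218, Σwᵢ·t = 34, Σwᵢ·1 = 8, Σwᵢ·t·v = 84, Σwᵢ·v = 8.)
Determinant 218·8 − 34² = 588.
β₁ = (84·8 − 34·8)/588 = 100/147; β₀ = (218·8 − 34·84)/588 = -278/147.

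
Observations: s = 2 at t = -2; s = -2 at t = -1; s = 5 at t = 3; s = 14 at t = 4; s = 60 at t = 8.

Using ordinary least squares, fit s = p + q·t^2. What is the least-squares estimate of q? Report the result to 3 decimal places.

The normal system AᵀA·[p, q]ᵀ = Aᵀs is [[5, 94]; [94, 4450]]·[p, q]ᵀ = [79, 4115]ᵀ.
Δ = 5·4450 − 94² = 13414.
p = (79·4450 − 94·4115)/13414 = -17630/6707; q = (5·4115 − 94·79)/13414 = 13149/13414.

q = 0.980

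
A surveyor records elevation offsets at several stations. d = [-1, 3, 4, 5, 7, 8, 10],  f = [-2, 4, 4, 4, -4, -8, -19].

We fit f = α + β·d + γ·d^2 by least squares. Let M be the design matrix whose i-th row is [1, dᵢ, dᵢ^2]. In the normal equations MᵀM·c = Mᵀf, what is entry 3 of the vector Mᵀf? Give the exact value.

-2410

Entry 3 ↔ basis d^2, so (Mᵀf)_{3} = Σᵢ (d^2)·fᵢ = (1)·(-2) + (9)·(4) + (16)·(4) + (25)·(4) + (49)·(-4) + (64)·(-8) + (100)·(-19) = -2410.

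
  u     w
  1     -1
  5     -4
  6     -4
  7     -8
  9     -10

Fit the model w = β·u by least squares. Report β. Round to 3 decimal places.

β = -0.995

Forming MᵀM = [[192]] and Mᵀw = [-191]ᵀ gives MᵀM·[β]ᵀ = Mᵀw.
β = (-191)/192 = -0.994792.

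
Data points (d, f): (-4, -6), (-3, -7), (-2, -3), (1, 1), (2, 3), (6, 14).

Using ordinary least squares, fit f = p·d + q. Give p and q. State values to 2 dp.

p = 2.03, q = 0.33

Entries of MᵀM: Σd·d = 70, Σd = 0, Σ1 = 6.
For Mᵀf: Σd·f = 142, Σf = 2.
So MᵀM·[p, q]ᵀ = Mᵀf: [[70, 0]; [0, 6]]·[p, q]ᵀ = [142, 2]ᵀ.
Determinant 70·6 − 0² = 420.
p = (142·6 − 0·2)/420 = 71/35; q = (70·2 − 0·142)/420 = 1/3.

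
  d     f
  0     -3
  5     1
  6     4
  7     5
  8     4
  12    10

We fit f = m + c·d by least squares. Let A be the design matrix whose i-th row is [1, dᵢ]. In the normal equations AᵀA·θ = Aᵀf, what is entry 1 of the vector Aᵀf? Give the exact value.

Entry 1 ↔ basis 1, so (Aᵀf)_{1} = Σᵢ fᵢ = (1)·(-3) + (1)·(1) + (1)·(4) + (1)·(5) + (1)·(4) + (1)·(10) = 21.

21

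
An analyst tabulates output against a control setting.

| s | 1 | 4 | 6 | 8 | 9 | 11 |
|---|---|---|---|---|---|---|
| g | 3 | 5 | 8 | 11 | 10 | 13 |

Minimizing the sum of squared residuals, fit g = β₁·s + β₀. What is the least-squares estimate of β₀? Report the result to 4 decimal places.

The normal system XᵀX·[β₁, β₀]ᵀ = Xᵀg is [[319, 39]; [39, 6]]·[β₁, β₀]ᵀ = [392, 50]ᵀ.
Determinant 319·6 − 39² = 393.
β₁ = (392·6 − 39·50)/393 = 134/131; β₀ = (319·50 − 39·392)/393 = 662/393.

β₀ = 1.6845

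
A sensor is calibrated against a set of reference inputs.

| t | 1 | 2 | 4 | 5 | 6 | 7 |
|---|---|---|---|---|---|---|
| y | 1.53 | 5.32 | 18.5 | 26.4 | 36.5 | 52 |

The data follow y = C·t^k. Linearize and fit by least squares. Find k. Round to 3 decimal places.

Taking logs, ln y = k·ln t + ln C, so regress ln y on ln t.
Σln t = 7.4265, Σ(ln t)² = 11.9895, Σln y = 15.8364, Σln t·ln y = 24.6060.
Normal system: [[11.9895, 7.4265]; [7.4265, 6]]·[k, ln C]ᵀ = [24.6060, 15.8364]ᵀ.
Slope k = (n·Σln t·ln y − Σln t·Σln y)/(n·Σ(ln t)² − (Σln t)²) = (6·24.6060 − 7.4265·15.8364)/16.7835 = 1.78902; ln C = (Σln y − k·Σln t)/n = 0.42503.

k = 1.789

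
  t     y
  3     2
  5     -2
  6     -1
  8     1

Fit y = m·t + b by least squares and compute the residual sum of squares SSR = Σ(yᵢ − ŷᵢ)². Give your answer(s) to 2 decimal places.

SSR = 9.69

The normal equations are: 134·m + 22·b = -2;  22·m + 4·b = 0.
Determinant 134·4 − 22² = 52.
m = ((-2)·4 − 22·0)/52 = -2/13; b = (134·0 − 22·(-2))/52 = 11/13.
Residuals: 21/13, -27/13, -12/13, 18/13; SSR = 126/13.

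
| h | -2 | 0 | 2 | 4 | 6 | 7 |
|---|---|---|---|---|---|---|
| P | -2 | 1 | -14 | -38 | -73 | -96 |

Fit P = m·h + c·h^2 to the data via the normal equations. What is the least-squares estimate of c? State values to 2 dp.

The normal system XᵀX·[m, c]ᵀ = XᵀP is [[109, 623]; [623, 3985]]·[m, c]ᵀ = [-1286, -8004]ᵀ.
Δ = 109·3985 − 623² = 46236.
m = ((-1286)·3985 − 623·(-8004))/46236 = -69109/23118; c = (109·(-8004) − 623·(-1286))/46236 = -35629/23118.

c = -1.54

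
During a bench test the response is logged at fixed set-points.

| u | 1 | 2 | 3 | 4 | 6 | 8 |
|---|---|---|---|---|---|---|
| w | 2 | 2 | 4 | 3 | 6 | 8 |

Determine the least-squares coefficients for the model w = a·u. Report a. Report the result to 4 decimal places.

Sums needed: Σu·u = 130.
Moment sums: Σu·w = 130.
So XᵀX·[a]ᵀ = Xᵀw: [[130]]·[a]ᵀ = [130]ᵀ.
a = 130/130 = 1.

a = 1.0000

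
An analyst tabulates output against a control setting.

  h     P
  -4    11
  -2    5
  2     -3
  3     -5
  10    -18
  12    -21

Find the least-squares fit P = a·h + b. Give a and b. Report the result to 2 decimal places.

a = -1.96, b = 1.69

From the data, Σh·h = 277, Σh = 21, Σ1 = 6.
Right-hand side: Σh·P = -507, ΣP = -31.
So XᵀX·[a, b]ᵀ = XᵀP: [[277, 21]; [21, 6]]·[a, b]ᵀ = [-507, -31]ᵀ.
Δ = 277·6 − 21² = 1221.
a = ((-507)·6 − 21·(-31))/1221 = -797/407; b = (277·(-31) − 21·(-507))/1221 = 2060/1221.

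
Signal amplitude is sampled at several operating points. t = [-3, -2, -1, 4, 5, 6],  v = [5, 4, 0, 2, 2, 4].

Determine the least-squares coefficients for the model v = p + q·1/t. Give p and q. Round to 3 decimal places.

MᵀM·[p, q]ᵀ = Mᵀv reads: 6·p + (-73/60)·q = 17;  (-73/60)·p + (5369/3600)·q = -21/10.
(Σ1 = 6, Σ1/t = -73/60, Σ1/t·1/t = 5369/3600, Σv = 17, Σ1/t·v = -21/10.)
Δ = 6·(5369/3600) − (-73/60)² = 5377/720.
p = (17·(5369/3600) − (-73/60)·(-21/10))/(5377/720) = 16415/5377; q = (6·(-21/10) − (-73/60)·17)/(5377/720) = 5820/5377.

p = 3.053, q = 1.082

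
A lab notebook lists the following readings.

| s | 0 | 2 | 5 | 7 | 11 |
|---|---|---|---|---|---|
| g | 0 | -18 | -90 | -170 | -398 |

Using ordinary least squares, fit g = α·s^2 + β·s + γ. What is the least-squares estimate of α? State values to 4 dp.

α = -3.0061

XᵀX·[α, β, γ]ᵀ = Xᵀg reads: 17683·α + 1807·β + 199·γ = -58810;  1807·α + 199·β + 25·γ = -6054;  199·α + 25·β + 5·γ = -676.
(Σs^2·s^2 = 17683, Σs^2·s = 1807, Σs^2 = 199, Σs·s = 199, Σs = 25, Σ1 = 5, Σs^2·g = -58810, Σs·g = -6054, Σg = -676.)
Solving the 3×3 system (Gaussian elimination) gives α = -237121/78879, β = -248381/78879, γ = 4960/26293.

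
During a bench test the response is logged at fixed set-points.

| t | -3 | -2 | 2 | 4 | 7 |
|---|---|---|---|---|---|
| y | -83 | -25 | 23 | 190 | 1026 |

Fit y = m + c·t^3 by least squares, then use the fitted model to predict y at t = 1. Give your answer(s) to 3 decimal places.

ŷ = 1.535

Compute the Gram sums: Σ1 = 5, Σt^3 = 380, Σt^3·t^3 = 122602.
Right-hand side: Σy = 1131, Σt^3·y = 366703.
Normal equations: [[5, 380]; [380, 122602]]·[m, c]ᵀ = [1131, 366703]ᵀ.
det = 5·122602 − 380² = 468610.
m = (1131·122602 − 380·366703)/468610 = -342139/234305; c = (5·366703 − 380·1131)/468610 = 280747/93722.
At t = 1: ŷ = (-342139/234305)·(1) + (280747/93722)·(1) = 719457/468610.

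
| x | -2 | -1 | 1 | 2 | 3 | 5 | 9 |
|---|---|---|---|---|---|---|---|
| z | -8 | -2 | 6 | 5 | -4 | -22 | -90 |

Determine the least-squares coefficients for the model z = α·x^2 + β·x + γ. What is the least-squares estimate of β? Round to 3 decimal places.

β = 2.535

With design matrix M, MᵀM = [[7301, 881, 125]; [881, 125, 17]; [125, 17, 7]] and Mᵀz = [-7884, -898, -115]ᵀ.
Inverting the 3×3 Gram matrix, [α, β, γ]ᵀ = [-228947/159096, 403343/159096, 20628/6629]ᵀ.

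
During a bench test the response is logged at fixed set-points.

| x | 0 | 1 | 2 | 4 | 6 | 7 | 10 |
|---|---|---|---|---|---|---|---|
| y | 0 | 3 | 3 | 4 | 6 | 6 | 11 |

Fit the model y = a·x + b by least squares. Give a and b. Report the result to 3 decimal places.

a = 0.924, b = 0.753

Sums needed: Σx·x = 206, Σx = 30, Σ1 = 7.
And Σx·y = 213, Σy = 33.
Eliminating b: 7·(row 1) − 30·(row 2) gives 542·a = 7·213 − 30·33 = 501, so a = 501/542.
Then b = (33 − 30·(501/542))/7 = 204/271.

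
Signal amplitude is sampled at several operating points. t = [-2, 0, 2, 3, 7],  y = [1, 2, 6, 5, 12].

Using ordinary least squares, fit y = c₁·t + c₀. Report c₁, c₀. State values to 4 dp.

c₁ = 1.2391, c₀ = 2.7217

With design matrix A, AᵀA = [[66, 10]; [10, 5]] and Aᵀy = [109, 26]ᵀ.
Δ = 66·5 − 10² = 230.
c₁ = (109·5 − 10·26)/230 = 57/46; c₀ = (66·26 − 10·109)/230 = 313/115.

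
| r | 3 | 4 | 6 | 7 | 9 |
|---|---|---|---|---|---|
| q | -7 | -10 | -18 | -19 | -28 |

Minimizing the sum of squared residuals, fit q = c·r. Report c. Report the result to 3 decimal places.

c = -2.901

Entries of XᵀX: Σr·r = 191.
Right-hand side: Σr·q = -554.
XᵀX·[c]ᵀ = Xᵀq becomes [[191]]·[c]ᵀ = [-554]ᵀ.
c = (-554)/191 = -2.90052.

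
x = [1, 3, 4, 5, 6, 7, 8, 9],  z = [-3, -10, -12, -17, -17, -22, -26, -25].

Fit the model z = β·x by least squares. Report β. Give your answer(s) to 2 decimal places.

β = -3.04

Forming AᵀA = [[281]] and Aᵀz = [-855]ᵀ gives AᵀA·[β]ᵀ = Aᵀz.
β = (-855)/281 = -3.0427.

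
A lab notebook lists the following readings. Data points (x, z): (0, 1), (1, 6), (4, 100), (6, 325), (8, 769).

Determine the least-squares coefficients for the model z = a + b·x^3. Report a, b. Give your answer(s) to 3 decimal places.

a = 3.008, b = 1.496

MᵀM·[a, b]ᵀ = Mᵀz reads: 5·a + 793·b = 1201;  793·a + 312897·b = 470334.
(Σ1 = 5, Σx^3 = 793, Σx^3·x^3 = 312897, Σz = 1201, Σx^3·z = 470334.)
Eliminating b: 312897·(row 1) − 793·(row 2) gives 935636·a = 312897·1201 − 793·470334 = 2814435, so a = 216495/71972.
Then b = (470334 − 793·(216495/71972))/312897 = 1399277/935636.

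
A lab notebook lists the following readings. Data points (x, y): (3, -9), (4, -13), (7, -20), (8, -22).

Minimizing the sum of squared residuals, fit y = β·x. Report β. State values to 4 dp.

Normal-equation sums: Σx·x = 138.
And Σx·y = -395.
MᵀM·[β]ᵀ = Mᵀy becomes [[138]]·[β]ᵀ = [-395]ᵀ.
Hence β = -395 / 138 ≈ -2.86232.

β = -2.8623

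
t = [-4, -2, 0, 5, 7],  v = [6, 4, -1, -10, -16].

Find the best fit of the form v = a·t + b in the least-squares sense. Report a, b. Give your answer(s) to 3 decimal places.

Entries of MᵀM: Σt·t = 94, Σt = 6, Σ1 = 5.
Right-hand side: Σt·v = -194, Σv = -17.
Δ = 94·5 − 6² = 434.
a = ((-194)·5 − 6·(-17))/434 = -2; b = (94·(-17) − 6·(-194))/434 = -1.

a = -2.000, b = -1.000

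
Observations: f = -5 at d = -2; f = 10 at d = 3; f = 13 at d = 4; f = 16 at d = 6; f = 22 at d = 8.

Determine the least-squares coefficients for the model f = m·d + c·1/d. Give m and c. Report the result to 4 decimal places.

Normal-equation sums: Σd·d = 129, Σd·1/d = 5, Σ1/d·1/d = 269/576.
Moment sums: Σd·f = 364, Σ1/d·f = 29/2.
Normal equations: [[129, 5]; [5, 269/576]]·[m, c]ᵀ = [364, 29/2]ᵀ.
Eliminating c: (269/576)·(row 1) − 5·(row 2) gives (6767/192)·m = (269/576)·364 − 5·(29/2) = 14039/144, so m = 556/201.
Then c = ((29/2) − 5·(556/201))/(269/576) = 96/67.

m = 2.7662, c = 1.4328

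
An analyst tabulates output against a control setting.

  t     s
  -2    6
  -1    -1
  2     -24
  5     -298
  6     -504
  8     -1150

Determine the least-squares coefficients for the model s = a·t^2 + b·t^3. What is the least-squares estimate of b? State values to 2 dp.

Forming AᵀA = [[6050, 43668]; [43668, 324554]] and Aᵀs = [-99267, -735153]ᵀ gives AᵀA·[a, b]ᵀ = Aᵀs.
det = 6050·324554 − 43668² = 56657476.
a = ((-99267)·324554 − 43668·(-735153))/56657476 = -57420357/28328738; b = (6050·(-735153) − 43668·(-99267))/56657476 = -56442147/28328738.

b = -1.99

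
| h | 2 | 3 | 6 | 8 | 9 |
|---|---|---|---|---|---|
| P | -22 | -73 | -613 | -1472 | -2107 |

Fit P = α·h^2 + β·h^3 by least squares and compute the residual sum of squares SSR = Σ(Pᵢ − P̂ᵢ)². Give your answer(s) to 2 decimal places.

MᵀM·[α, β]ᵀ = MᵀP reads: 12050·α + 99868·β = -287688;  99868·α + 841034·β = -2424222.
Eliminating β: 841034·(row 1) − 99868·(row 2) gives 160842276·α = 841034·(-287688) − 99868·(-2424222) = 146813304, so α = 12234442/13403523.
Then β = ((-2424222) − 99868·(12234442/13403523))/841034 = -40087493/13403523.
Residuals: -1100730/638263, -2068282/4467841, 699659/4467841, 3935424/4467841, -401446/638263; SSR = 19588965/4467841.

SSR = 4.38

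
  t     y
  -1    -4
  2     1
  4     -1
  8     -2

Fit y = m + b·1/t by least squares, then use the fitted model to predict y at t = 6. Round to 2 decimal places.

With design matrix M, MᵀM = [[4, -1/8]; [-1/8, 85/64]] and Mᵀy = [-6, 4]ᵀ.
Determinant 4·(85/64) − (-1/8)² = 339/64.
m = ((-6)·(85/64) − (-1/8)·4)/(339/64) = -478/339; b = (4·4 − (-1/8)·(-6))/(339/64) = 976/339.
At t = 6: ŷ = (-478/339)·(1) + (976/339)·(1/6) = -946/1017.

ŷ = -0.93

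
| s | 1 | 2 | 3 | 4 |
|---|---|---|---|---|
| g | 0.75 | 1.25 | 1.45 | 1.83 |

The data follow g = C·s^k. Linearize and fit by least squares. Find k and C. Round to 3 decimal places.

With ln gᵢ as the transformed response and ln sᵢ as the regressor:
Sums: Σln s = 3.1781, Σ(ln s)² = 3.6092, Σln g = 0.9113, Σln s·ln g = 1.4006.
Normal system: [[3.6092, 3.1781]; [3.1781, 4]]·[k, ln C]ᵀ = [1.4006, 0.9113]ᵀ.
Solving (det = 4.3368): k = 0.62402, ln C = -0.26795, so C = exp(-0.26795) = 0.76494.

k = 0.624, C = 0.765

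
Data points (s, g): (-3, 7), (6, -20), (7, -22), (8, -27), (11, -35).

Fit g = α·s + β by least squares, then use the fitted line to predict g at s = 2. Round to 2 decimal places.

Normal-equation sums: Σs·s = 279, Σs = 29, Σ1 = 5.
Right-hand side: Σs·g = -896, Σg = -97.
Determinant 279·5 − 29² = 554.
α = ((-896)·5 − 29·(-97))/554 = -1667/554; β = (279·(-97) − 29·(-896))/554 = -1079/554.
At s = 2: ĝ = (-1667/554)·(2) + (-1079/554)·(1) = -4413/554.

ĝ = -7.97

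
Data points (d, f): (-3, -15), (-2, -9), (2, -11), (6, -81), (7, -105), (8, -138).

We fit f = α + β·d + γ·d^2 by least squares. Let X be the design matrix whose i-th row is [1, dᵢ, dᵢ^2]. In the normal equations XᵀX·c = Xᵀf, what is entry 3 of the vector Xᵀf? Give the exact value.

Entry 3 ↔ basis d^2, so (Xᵀf)_{3} = Σᵢ (d^2)·fᵢ = (9)·(-15) + (4)·(-9) + (4)·(-11) + (36)·(-81) + (49)·(-105) + (64)·(-138) = -17108.

-17108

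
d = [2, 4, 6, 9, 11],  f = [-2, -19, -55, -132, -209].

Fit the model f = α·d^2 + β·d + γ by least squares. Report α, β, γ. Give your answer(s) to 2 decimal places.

XᵀX·[α, β, γ]ᵀ = Xᵀf reads: 22770·α + 2348·β + 258·γ = -38273;  2348·α + 258·β + 32·γ = -3897;  258·α + 32·β + 5·γ = -417.
Row-reducing yields α = -88997/43982, β = 150271/43982, γ = -18794/21991.

α = -2.02, β = 3.42, γ = -0.85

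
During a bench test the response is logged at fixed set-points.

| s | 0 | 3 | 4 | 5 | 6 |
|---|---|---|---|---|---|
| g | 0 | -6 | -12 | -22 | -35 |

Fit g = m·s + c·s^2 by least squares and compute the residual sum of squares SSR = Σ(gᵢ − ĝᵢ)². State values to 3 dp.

Normal-equation sums: Σs·s = 86, Σs·s^2 = 432, Σs^2·s^2 = 2258.
Right-hand side: Σs·g = -386, Σs^2·g = -2056.
MᵀM·[m, c]ᵀ = Mᵀg becomes [[86, 432]; [432, 2258]]·[m, c]ᵀ = [-386, -2056]ᵀ.
Eliminating c: 2258·(row 1) − 432·(row 2) gives 7564·m = 2258·(-386) − 432·(-2056) = 16604, so m = 4151/1891.
Then c = ((-2056) − 432·(4151/1891))/2258 = -2516/1891.
Residuals: 0, -1155/1891, 960/1891, 543/1891, -515/1891; SSR = 1489/1891.

SSR = 0.787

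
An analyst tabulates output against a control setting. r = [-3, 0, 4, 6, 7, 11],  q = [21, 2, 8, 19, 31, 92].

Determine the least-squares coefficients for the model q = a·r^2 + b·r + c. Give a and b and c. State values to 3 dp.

a = 1.020, b = -3.096, c = 2.461

Sums needed: Σr^2·r^2 = 18675, Σr^2·r = 1927, Σr^2 = 231, Σr·r = 231, Σr = 25, Σ1 = 6.
And Σr^2·q = 13652, Σr·q = 1312, Σq = 173.
So XᵀX·[a, b, c]ᵀ = Xᵀq: [[18675, 1927, 231]; [1927, 231, 25]; [231, 25, 6]]·[a, b, c]ᵀ = [13652, 1312, 173]ᵀ.
Solving the 3×3 system (Gaussian elimination) gives a = 63315/62072, b = -192161/62072, c = 76393/31036.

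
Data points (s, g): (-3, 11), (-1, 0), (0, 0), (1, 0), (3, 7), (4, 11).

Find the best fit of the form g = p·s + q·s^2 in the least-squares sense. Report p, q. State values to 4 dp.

p = -0.7431, q = 0.9180

Entries of AᵀA: Σs·s = 36, Σs·s^2 = 64, Σs^2·s^2 = 420.
Moment sums: Σs·g = 32, Σs^2·g = 338.
Eliminating q: 420·(row 1) − 64·(row 2) gives 11024·p = 420·32 − 64·338 = -8192, so p = -512/689.
Then q = (338 − 64·(-512/689))/420 = 1265/1378.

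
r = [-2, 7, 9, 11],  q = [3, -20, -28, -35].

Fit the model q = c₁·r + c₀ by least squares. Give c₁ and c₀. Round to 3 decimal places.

c₁ = -2.866, c₀ = -2.089

Compute the Gram sums: Σr·r = 255, Σr = 25, Σ1 = 4.
Right-hand side: Σr·q = -783, Σq = -80.
So AᵀA·[c₁, c₀]ᵀ = Aᵀq: [[255, 25]; [25, 4]]·[c₁, c₀]ᵀ = [-783, -80]ᵀ.
Eliminating c₀: 4·(row 1) − 25·(row 2) gives 395·c₁ = 4·(-783) − 25·(-80) = -1132, so c₁ = -1132/395.
Then c₀ = ((-80) − 25·(-1132/395))/4 = -165/79.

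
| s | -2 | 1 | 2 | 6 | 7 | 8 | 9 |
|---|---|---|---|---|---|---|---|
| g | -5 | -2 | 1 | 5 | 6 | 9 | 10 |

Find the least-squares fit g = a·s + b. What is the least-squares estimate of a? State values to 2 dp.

a = 1.35

Normal-equation sums: Σs·s = 239, Σs = 31, Σ1 = 7.
For Mᵀg: Σs·g = 244, Σg = 24.
MᵀM·[a, b]ᵀ = Mᵀg becomes [[239, 31]; [31, 7]]·[a, b]ᵀ = [244, 24]ᵀ.
Eliminating b: 7·(row 1) − 31·(row 2) gives 712·a = 7·244 − 31·24 = 964, so a = 241/178.
Then b = (24 − 31·(241/178))/7 = -457/178.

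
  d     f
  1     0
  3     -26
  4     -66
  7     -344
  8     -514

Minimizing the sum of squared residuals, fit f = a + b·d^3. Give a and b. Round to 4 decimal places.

The normal system AᵀA·[a, b]ᵀ = Aᵀf is [[5, 947]; [947, 384619]]·[a, b]ᵀ = [-950, -386086]ᵀ.
Δ = 5·384619 − 947² = 1026286.
a = ((-950)·384619 − 947·(-386086))/1026286 = 117696/513143; b = (5·(-386086) − 947·(-950))/1026286 = -515390/513143.

a = 0.2294, b = -1.0044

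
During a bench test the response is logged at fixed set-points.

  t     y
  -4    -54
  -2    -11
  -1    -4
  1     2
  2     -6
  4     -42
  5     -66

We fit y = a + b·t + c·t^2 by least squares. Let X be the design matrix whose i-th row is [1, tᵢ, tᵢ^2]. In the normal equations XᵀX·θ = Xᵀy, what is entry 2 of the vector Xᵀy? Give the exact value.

Entry 2 ↔ basis t, so (Xᵀy)_{2} = Σᵢ (t)·yᵢ = (-4)·(-54) + (-2)·(-11) + (-1)·(-4) + (1)·(2) + (2)·(-6) + (4)·(-42) + (5)·(-66) = -266.

-266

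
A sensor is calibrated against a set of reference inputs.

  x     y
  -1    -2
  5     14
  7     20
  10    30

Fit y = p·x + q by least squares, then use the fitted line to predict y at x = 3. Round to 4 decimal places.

ŷ = 9.0193

The normal equations are: 175·p + 21·q = 512;  21·p + 4·q = 62.
(Σx·x = 175, Σx = 21, Σ1 = 4, Σx·y = 512, Σy = 62.)
Δ = 175·4 − 21² = 259.
p = (512·4 − 21·62)/259 = 746/259; q = (175·62 − 21·512)/259 = 14/37.
At x = 3: ŷ = (746/259)·(3) + (14/37)·(1) = 2336/259.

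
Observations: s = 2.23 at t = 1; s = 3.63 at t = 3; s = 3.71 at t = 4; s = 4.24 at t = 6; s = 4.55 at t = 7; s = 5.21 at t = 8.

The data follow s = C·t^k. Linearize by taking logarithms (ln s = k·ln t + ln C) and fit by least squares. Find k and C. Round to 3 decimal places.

Taking logs, ln s = k·ln t + ln C, so regress ln s on ln t.
Σln t = 8.3020, Σ(ln t)² = 14.4498, Σln s = 8.0125, Σln t·ln s = 12.2027.
Equations: 14.4498·k + 8.3020·ln C = 12.2027;  8.3020·k + 6·ln C = 8.0125.
Δ = 14.4498·6 − (8.3020)² = 17.7753; k = (12.2027·6 − 8.3020·8.0125)/17.7753 = 0.37671, ln C = (14.4498·8.0125 − 8.3020·12.2027)/17.7753 = 0.81418, so C = exp(0.81418) = 2.25731.

k = 0.377, C = 2.257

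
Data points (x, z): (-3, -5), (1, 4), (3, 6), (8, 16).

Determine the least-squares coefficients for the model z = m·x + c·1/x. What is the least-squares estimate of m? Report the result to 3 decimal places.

Normal-equation sums: Σx·x = 83, Σx·1/x = 4, Σ1/x·1/x = 713/576.
Moment sums: Σx·z = 165, Σ1/x·z = 29/3.
Normal equations: [[83, 4]; [4, 713/576]]·[m, c]ᵀ = [165, 29/3]ᵀ.
Δ = 83·(713/576) − 4² = 49963/576.
m = (165·(713/576) − 4·(29/3))/(49963/576) = 95373/49963; c = (83·(29/3) − 4·165)/(49963/576) = 81984/49963.

m = 1.909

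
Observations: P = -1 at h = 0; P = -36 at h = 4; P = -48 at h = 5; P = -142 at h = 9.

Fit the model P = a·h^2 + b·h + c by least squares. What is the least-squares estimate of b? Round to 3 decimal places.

With design matrix A, AᵀA = [[7442, 918, 122]; [918, 122, 18]; [122, 18, 4]] and AᵀP = [-13278, -1662, -227]ᵀ.
Inverting the 3×3 Gram matrix, [a, b, c]ᵀ = [-59/40, -3849/1640, -197/164]ᵀ.

b = -2.347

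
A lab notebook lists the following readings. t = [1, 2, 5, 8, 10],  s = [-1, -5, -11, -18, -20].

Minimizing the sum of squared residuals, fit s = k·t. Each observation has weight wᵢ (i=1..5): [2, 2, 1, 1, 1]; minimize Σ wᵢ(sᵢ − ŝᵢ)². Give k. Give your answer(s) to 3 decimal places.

k = -2.116

Forming XᵀWX = [[199]] and XᵀWs = [-421]ᵀ gives XᵀWX·[k]ᵀ = XᵀWs.
Hence k = -421 / 199 ≈ -2.11558.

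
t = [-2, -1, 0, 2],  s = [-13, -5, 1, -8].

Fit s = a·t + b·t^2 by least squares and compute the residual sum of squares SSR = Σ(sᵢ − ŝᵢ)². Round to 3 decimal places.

The normal system XᵀX·[a, b]ᵀ = Xᵀs is [[9, -1]; [-1, 33]]·[a, b]ᵀ = [15, -89]ᵀ.
Determinant 9·33 − (-1)² = 296.
a = (15·33 − (-1)·(-89))/296 = 203/148; b = (9·(-89) − (-1)·15)/296 = -393/148.
Residuals: 27/74, -36/37, 1, -9/74; SSR = 155/74.

SSR = 2.095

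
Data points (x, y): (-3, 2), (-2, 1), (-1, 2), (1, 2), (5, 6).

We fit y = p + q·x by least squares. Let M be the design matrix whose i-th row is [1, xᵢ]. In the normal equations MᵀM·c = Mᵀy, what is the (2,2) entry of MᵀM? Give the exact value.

40

Row 2 ↔ basis x, column 2 ↔ basis x, so (MᵀM)_{2,2} = Σᵢ (x)·(x) = (-3)·(-3) + (-2)·(-2) + (-1)·(-1) + (1)·(1) + (5)·(5) = 40.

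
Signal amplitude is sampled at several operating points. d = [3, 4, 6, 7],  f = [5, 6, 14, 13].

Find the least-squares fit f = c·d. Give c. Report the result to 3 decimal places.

c = 1.945

From the data, Σd·d = 110.
And Σd·f = 214.
AᵀA·[c]ᵀ = Aᵀf becomes [[110]]·[c]ᵀ = [214]ᵀ.
Hence c = 214 / 110 ≈ 1.94545.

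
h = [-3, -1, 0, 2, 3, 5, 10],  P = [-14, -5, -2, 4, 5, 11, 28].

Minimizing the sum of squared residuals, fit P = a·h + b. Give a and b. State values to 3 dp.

Compute the Gram sums: Σh·h = 148, Σh = 16, Σ1 = 7.
And Σh·P = 405, ΣP = 27.
Eliminating b: 7·(row 1) − 16·(row 2) gives 780·a = 7·405 − 16·27 = 2403, so a = 801/260.
Then b = (27 − 16·(801/260))/7 = -207/65.

a = 3.081, b = -3.185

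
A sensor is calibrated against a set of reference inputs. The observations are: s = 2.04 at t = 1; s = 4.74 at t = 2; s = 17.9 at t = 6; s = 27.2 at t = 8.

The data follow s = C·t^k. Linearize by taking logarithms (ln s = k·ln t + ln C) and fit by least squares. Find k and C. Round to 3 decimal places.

k = 1.235, C = 2.024

Let Y = ln s. Fitting Y = k·ln t + ln C by least squares:
Σln t = 4.5643, Σ(ln t)² = 8.0149, Σln s = 8.4570, Σln t·ln s = 13.1163.
Normal system: [[8.0149, 4.5643]; [4.5643, 4]]·[k, ln C]ᵀ = [13.1163, 8.4570]ᵀ.
Δ = 8.0149·4 − (4.5643)² = 11.2265; k = (13.1163·4 − 4.5643·8.4570)/11.2265 = 1.23498, ln C = (8.0149·8.4570 − 4.5643·13.1163)/11.2265 = 0.70504, so C = exp(0.70504) = 2.02392.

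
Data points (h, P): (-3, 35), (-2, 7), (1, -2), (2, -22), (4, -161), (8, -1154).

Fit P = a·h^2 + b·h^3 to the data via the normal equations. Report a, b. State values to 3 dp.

a = -2.067, b = -1.995

Normal-equation sums: Σh^2·h^2 = 4466, Σh^2·h^3 = 33550, Σh^3·h^3 = 267098.
Right-hand side: Σh^2·P = -76179, Σh^3·P = -602331.
MᵀM·[a, b]ᵀ = MᵀP becomes [[4466, 33550]; [33550, 267098]]·[a, b]ᵀ = [-76179, -602331]ᵀ.
Determinant 4466·267098 − 33550² = 67257168.
a = ((-76179)·267098 − 33550·(-602331))/67257168 = -11587791/5604764; b = (4466·(-602331) − 33550·(-76179))/67257168 = -1016703/509524.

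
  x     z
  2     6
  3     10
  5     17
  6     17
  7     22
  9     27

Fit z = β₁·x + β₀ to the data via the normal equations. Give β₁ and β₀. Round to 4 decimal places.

β₁ = 2.9400, β₀ = 0.8200

Sums needed: Σx·x = 204, Σx = 32, Σ1 = 6.
Right-hand side: Σx·z = 626, Σz = 99.
AᵀA·[β₁, β₀]ᵀ = Aᵀz becomes [[204, 32]; [32, 6]]·[β₁, β₀]ᵀ = [626, 99]ᵀ.
Δ = 204·6 − 32² = 200.
β₁ = (626·6 − 32·99)/200 = 147/50; β₀ = (204·99 − 32·626)/200 = 41/50.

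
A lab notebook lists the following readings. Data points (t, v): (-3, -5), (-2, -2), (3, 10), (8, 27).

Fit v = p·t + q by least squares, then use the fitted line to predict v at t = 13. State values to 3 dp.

Setting ∂/∂p … = 0 gives: 86·p + 6·q = 265;  6·p + 4·q = 30.
Δ = 86·4 − 6² = 308.
p = (265·4 − 6·30)/308 = 20/7; q = (86·30 − 6·265)/308 = 45/14.
At t = 13: v̂ = (20/7)·(13) + (45/14)·(1) = 565/14.

v̂ = 40.357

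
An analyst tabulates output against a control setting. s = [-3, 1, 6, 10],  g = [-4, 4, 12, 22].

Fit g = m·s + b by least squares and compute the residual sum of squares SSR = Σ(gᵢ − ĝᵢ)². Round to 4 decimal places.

Entries of XᵀX: Σs·s = 146, Σs = 14, Σ1 = 4.
Moment sums: Σs·g = 308, Σg = 34.
Normal equations: [[146, 14]; [14, 4]]·[m, b]ᵀ = [308, 34]ᵀ.
det = 146·4 − 14² = 388.
m = (308·4 − 14·34)/388 = 189/97; b = (146·34 − 14·308)/388 = 163/97.
Residuals: 16/97, 36/97, -133/97, 81/97; SSR = 266/97.

SSR = 2.7423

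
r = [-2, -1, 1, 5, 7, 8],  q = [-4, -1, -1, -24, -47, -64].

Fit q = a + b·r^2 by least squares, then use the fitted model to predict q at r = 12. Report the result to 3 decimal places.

XᵀX·[a, b]ᵀ = Xᵀq reads: 6·a + 144·b = -141;  144·a + 7140·b = -7017.
det = 6·7140 − 144² = 22104.
a = ((-141)·7140 − 144·(-7017))/22104 = 103/614; b = (6·(-7017) − 144·(-141))/22104 = -1211/1228.
At r = 12: q̂ = (103/614)·(1) + (-1211/1228)·(144) = -87089/614.

q̂ = -141.839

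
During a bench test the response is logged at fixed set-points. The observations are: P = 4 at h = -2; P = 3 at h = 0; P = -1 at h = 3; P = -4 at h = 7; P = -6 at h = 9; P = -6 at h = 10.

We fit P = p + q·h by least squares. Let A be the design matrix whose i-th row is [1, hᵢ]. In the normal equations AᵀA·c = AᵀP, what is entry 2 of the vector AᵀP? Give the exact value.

-153

Entry 2 ↔ basis h, so (AᵀP)_{2} = Σᵢ (h)·Pᵢ = (-2)·(4) + (0)·(3) + (3)·(-1) + (7)·(-4) + (9)·(-6) + (10)·(-6) = -153.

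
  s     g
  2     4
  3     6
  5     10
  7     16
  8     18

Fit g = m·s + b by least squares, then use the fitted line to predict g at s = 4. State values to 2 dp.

With design matrix X, XᵀX = [[151, 25]; [25, 5]] and Xᵀg = [332, 54]ᵀ.
Determinant 151·5 − 25² = 130.
m = (332·5 − 25·54)/130 = 31/13; b = (151·54 − 25·332)/130 = -73/65.
At s = 4: ĝ = (31/13)·(4) + (-73/65)·(1) = 547/65.

ĝ = 8.42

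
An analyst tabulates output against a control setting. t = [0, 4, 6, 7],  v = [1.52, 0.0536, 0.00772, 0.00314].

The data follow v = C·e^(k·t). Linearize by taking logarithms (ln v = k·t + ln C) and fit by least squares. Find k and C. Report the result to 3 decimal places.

Taking logs, ln v = k·t + ln C, so regress ln v on t.
Σt = 17.0000, Σ(t)² = 101.0000, Σln v = -13.1350, Σt·ln v = -81.2332.
Normal system: [[101.0000, 17.0000]; [17.0000, 4]]·[k, ln C]ᵀ = [-81.2332, -13.1350]ᵀ.
Δ = 101.0000·4 − (17.0000)² = 115.0000; k = (-81.2332·4 − 17.0000·-13.1350)/115.0000 = -0.88381, ln C = (101.0000·-13.1350 − 17.0000·-81.2332)/115.0000 = 0.47246, so C = exp(0.47246) = 1.60393.

k = -0.884, C = 1.604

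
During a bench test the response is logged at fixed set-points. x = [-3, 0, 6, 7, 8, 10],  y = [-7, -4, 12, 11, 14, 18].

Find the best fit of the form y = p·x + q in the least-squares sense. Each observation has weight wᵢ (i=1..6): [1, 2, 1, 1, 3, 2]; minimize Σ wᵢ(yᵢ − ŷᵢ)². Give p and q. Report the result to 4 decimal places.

AᵀWA·[p, q]ᵀ = AᵀWy reads: 486·p + 54·q = 866;  54·p + 10·q = 86.
Eliminating q: 10·(row 1) − 54·(row 2) gives 1944·p = 10·866 − 54·86 = 4016, so p = 502/243.
Then q = (86 − 54·(502/243))/10 = -23/9.

p = 2.0658, q = -2.5556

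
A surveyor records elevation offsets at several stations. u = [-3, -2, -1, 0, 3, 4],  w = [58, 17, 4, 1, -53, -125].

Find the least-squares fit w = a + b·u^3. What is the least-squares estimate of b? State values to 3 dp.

b = -2.002

Entries of XᵀX: Σ1 = 6, Σu^3 = 55, Σu^3·u^3 = 5619.
And Σw = -98, Σu^3·w = -11137.
Determinant 6·5619 − 55² = 30689.
a = ((-98)·5619 − 55·(-11137))/30689 = 61873/30689; b = (6·(-11137) − 55·(-98))/30689 = -61432/30689.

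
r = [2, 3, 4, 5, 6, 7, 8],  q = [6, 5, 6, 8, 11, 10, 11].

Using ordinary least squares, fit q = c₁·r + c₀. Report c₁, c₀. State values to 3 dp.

c₁ = 1.071, c₀ = 2.786

Forming MᵀM = [[203, 35]; [35, 7]] and Mᵀq = [315, 57]ᵀ gives MᵀM·[c₁, c₀]ᵀ = Mᵀq.
Eliminating c₀: 7·(row 1) − 35·(row 2) gives 196·c₁ = 7·315 − 35·57 = 210, so c₁ = 15/14.
Then c₀ = (57 − 35·(15/14))/7 = 39/14.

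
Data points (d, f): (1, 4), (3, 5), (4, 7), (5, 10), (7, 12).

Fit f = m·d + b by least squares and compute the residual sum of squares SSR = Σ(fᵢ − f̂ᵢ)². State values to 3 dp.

The normal system MᵀM·[m, b]ᵀ = Mᵀf is [[100, 20]; [20, 5]]·[m, b]ᵀ = [181, 38]ᵀ.
det = 100·5 − 20² = 100.
m = (181·5 − 20·38)/100 = 29/20; b = (100·38 − 20·181)/100 = 9/5.
Residuals: 3/4, -23/20, -3/5, 19/20, 1/20; SSR = 63/20.

SSR = 3.150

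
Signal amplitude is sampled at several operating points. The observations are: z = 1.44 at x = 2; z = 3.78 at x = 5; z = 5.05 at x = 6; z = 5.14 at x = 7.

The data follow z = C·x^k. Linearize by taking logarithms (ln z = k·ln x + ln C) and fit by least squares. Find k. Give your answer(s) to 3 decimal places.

With ln zᵢ as the transformed response and ln xᵢ as the regressor:
Σln x = 6.0403, Σ(ln x)² = 10.0677, Σln z = 4.9508, Σln x·ln z = 8.4800.
Equations: 10.0677·k + 6.0403·ln C = 8.4800;  6.0403·k + 4·ln C = 4.9508.
Solving (det = 3.7862): k = 1.06063, ln C = -0.36392.

k = 1.061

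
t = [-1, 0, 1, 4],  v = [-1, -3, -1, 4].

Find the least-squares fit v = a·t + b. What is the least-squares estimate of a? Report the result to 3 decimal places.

Forming XᵀX = [[18, 4]; [4, 4]] and Xᵀv = [16, -1]ᵀ gives XᵀX·[a, b]ᵀ = Xᵀv.
Δ = 18·4 − 4² = 56.
a = (16·4 − 4·(-1))/56 = 17/14; b = (18·(-1) − 4·16)/56 = -41/28.

a = 1.214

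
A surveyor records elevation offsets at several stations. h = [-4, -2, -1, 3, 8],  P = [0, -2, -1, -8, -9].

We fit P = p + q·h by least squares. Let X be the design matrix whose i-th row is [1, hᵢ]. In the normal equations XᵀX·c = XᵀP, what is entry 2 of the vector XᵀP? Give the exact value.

-91

Entry 2 ↔ basis h, so (XᵀP)_{2} = Σᵢ (h)·Pᵢ = (-4)·(0) + (-2)·(-2) + (-1)·(-1) + (3)·(-8) + (8)·(-9) = -91.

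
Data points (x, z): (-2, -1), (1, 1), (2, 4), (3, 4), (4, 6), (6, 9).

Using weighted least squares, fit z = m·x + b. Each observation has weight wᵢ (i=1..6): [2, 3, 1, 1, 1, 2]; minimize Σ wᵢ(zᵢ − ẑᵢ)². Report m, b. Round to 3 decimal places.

MᵀWM·[m, b]ᵀ = MᵀWz reads: 112·m + 20·b = 159;  20·m + 10·b = 33.
(Σwᵢ·x·x = 112, Σwᵢ·x = 20, Σwᵢ·1 = 10, Σwᵢ·x·z = 159, Σwᵢ·z = 33.)
Eliminating b: 10·(row 1) − 20·(row 2) gives 720·m = 10·159 − 20·33 = 930, so m = 31/24.
Then b = (33 − 20·(31/24))/10 = 43/60.

m = 1.292, b = 0.717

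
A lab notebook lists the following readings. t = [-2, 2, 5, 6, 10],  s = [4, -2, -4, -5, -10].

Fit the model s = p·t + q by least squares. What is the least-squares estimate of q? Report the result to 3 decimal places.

Entries of MᵀM: Σt·t = 169, Σt = 21, Σ1 = 5.
For Mᵀs: Σt·s = -162, Σs = -17.
So MᵀM·[p, q]ᵀ = Mᵀs: [[169, 21]; [21, 5]]·[p, q]ᵀ = [-162, -17]ᵀ.
det = 169·5 − 21² = 404.
p = ((-162)·5 − 21·(-17))/404 = -453/404; q = (169·(-17) − 21·(-162))/404 = 529/404.

q = 1.309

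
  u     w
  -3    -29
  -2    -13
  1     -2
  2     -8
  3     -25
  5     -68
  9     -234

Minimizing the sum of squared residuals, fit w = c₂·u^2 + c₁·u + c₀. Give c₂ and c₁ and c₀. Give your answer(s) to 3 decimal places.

Normal-equation sums: Σu^2·u^2 = 7381, Σu^2·u = 855, Σu^2 = 133, Σu·u = 133, Σu = 15, Σ1 = 7.
For Mᵀw: Σu^2·w = -21226, Σu·w = -2426, Σw = -379.
So MᵀM·[c₂, c₁, c₀]ᵀ = Mᵀw: [[7381, 855, 133]; [855, 133, 15]; [133, 15, 7]]·[c₂, c₁, c₀]ᵀ = [-21226, -2426, -379]ᵀ.
Inverting the 3×3 Gram matrix, [c₂, c₁, c₀]ᵀ = [-13115/4366, 2129/2183, 3673/4366]ᵀ.

c₂ = -3.004, c₁ = 0.975, c₀ = 0.841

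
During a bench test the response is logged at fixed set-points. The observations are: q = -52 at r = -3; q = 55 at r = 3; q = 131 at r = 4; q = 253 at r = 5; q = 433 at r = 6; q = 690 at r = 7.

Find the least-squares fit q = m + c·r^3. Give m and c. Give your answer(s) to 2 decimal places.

Entries of AᵀA: Σ1 = 6, Σr^3 = 748, Σr^3·r^3 = 185484.
Moment sums: Σq = 1510, Σr^3·q = 373096.
So AᵀA·[m, c]ᵀ = Aᵀq: [[6, 748]; [748, 185484]]·[m, c]ᵀ = [1510, 373096]ᵀ.
Eliminating c: 185484·(row 1) − 748·(row 2) gives 553400·m = 185484·1510 − 748·373096 = 1005032, so m = 125629/69175.
Then c = (373096 − 748·(125629/69175))/185484 = 138637/69175.

m = 1.82, c = 2.00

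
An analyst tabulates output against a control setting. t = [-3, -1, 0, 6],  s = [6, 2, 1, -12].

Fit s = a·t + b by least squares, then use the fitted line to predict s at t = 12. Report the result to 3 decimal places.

XᵀX·[a, b]ᵀ = Xᵀs reads: 46·a + 2·b = -92;  2·a + 4·b = -3.
(Σt·t = 46, Σt = 2, Σ1 = 4, Σt·s = -92, Σs = -3.)
Δ = 46·4 − 2² = 180.
a = ((-92)·4 − 2·(-3))/180 = -181/90; b = (46·(-3) − 2·(-92))/180 = 23/90.
At t = 12: ŝ = (-181/90)·(12) + (23/90)·(1) = -2149/90.

ŝ = -23.878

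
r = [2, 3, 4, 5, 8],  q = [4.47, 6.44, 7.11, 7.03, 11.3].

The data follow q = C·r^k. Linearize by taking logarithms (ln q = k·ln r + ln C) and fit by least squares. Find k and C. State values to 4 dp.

k = 0.6108, C = 3.0055

Taking logs, ln q = k·ln r + ln C, so regress ln q on ln r.
Σln r = 6.8669, Σ(ln r)² = 10.5236, Σln q = 9.6964, Σln r·ln q = 13.9843.
Equations: 10.5236·k + 6.8669·ln C = 13.9843;  6.8669·k + 5·ln C = 9.6964.
Solving (det = 5.4631): k = 0.61077, ln C = 1.10045, so C = exp(1.10045) = 3.00553.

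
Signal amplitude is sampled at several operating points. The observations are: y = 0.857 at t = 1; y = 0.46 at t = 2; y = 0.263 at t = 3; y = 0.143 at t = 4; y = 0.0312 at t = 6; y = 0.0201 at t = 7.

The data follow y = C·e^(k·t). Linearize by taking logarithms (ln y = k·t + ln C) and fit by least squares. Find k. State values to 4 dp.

k = -0.6423

With ln yᵢ as the transformed response and tᵢ as the regressor:
XᵀX = [[115.0000, 23.0000]; [23.0000, 6]], rhs = [-61.6471, -11.5857]ᵀ  (here Σt = 23.0000, Σ(t)² = 115.0000, Σln y = -11.5857, Σt·ln y = -61.6471).
Slope k = (n·Σt·ln y − Σt·Σln y)/(n·Σ(t)² − (Σt)²) = (6·-61.6471 − 23.0000·-11.5857)/161.0000 = -0.64230; ln C = (Σln y − k·Σt)/n = 0.53121.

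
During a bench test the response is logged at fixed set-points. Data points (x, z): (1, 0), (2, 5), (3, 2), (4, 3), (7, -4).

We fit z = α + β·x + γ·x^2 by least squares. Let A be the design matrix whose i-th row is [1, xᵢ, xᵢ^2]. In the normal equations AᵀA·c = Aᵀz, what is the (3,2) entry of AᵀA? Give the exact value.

443

Row 3 ↔ basis x^2, column 2 ↔ basis x, so (AᵀA)_{3,2} = Σᵢ (x^2)·(x) = (1)·(1) + (4)·(2) + (9)·(3) + (16)·(4) + (49)·(7) = 443.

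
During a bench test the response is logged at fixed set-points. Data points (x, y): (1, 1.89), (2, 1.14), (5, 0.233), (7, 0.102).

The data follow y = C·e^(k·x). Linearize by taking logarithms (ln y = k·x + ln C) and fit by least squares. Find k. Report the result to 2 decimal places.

Let Y = ln y. Fitting Y = k·x + ln C by least squares:
XᵀX = [[79.0000, 15.0000]; [15.0000, 4]], rhs = [-22.3644, -2.9719]ᵀ  (here Σx = 15.0000, Σ(x)² = 79.0000, Σln y = -2.9719, Σx·ln y = -22.3644).
Solving (det = 91.0000): k = -0.49318, ln C = 1.10645.

k = -0.49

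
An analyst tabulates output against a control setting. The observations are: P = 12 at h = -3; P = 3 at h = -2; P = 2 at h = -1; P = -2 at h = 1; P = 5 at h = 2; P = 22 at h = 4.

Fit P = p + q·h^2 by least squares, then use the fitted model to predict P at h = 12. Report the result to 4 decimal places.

Setting ∂/∂p … = 0 gives: 6·p + 35·q = 42;  35·p + 371·q = 492.
Eliminating q: 371·(row 1) − 35·(row 2) gives 1001·p = 371·42 − 35·492 = -1638, so p = -18/11.
Then q = (492 − 35·(-18/11))/371 = 114/77.
At h = 12: P̂ = (-18/11)·(1) + (114/77)·(144) = 16290/77.

P̂ = 211.5584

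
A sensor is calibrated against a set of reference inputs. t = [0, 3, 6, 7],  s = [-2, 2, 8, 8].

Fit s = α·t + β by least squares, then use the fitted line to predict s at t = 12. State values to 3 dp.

The normal system XᵀX·[α, β]ᵀ = Xᵀs is [[94, 16]; [16, 4]]·[α, β]ᵀ = [110, 16]ᵀ.
det = 94·4 − 16² = 120.
α = (110·4 − 16·16)/120 = 23/15; β = (94·16 − 16·110)/120 = -32/15.
At t = 12: ŝ = (23/15)·(12) + (-32/15)·(1) = 244/15.

ŝ = 16.267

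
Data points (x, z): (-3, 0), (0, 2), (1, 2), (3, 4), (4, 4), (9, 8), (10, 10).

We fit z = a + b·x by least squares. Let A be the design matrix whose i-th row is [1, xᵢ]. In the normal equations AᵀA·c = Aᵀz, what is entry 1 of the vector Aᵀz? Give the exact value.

Entry 1 ↔ basis 1, so (Aᵀz)_{1} = Σᵢ zᵢ = (1)·(0) + (1)·(2) + (1)·(2) + (1)·(4) + (1)·(4) + (1)·(8) + (1)·(10) = 30.

30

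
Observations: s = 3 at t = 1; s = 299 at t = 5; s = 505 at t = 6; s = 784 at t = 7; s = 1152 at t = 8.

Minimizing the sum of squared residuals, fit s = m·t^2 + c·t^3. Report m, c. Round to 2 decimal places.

Normal-equation sums: Σt^2·t^2 = 8419, Σt^2·t^3 = 60477, Σt^3·t^3 = 442075.
And Σt^2·s = 137802, Σt^3·s = 1005194.
Normal equations: [[8419, 60477]; [60477, 442075]]·[m, c]ᵀ = [137802, 1005194]ᵀ.
det = 8419·442075 − 60477² = 64361896.
m = (137802·442075 − 60477·1005194)/64361896 = 31925403/16090474; c = (8419·1005194 − 60477·137802)/64361896 = 32219183/16090474.

m = 1.98, c = 2.00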